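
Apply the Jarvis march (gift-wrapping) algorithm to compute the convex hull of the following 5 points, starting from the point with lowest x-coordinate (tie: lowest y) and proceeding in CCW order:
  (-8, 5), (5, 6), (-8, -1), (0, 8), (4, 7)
Hull (CCW) = [(-8, -1), (5, 6), (4, 7), (0, 8), (-8, 5)]

Jarvis march: at each step, from the current hull vertex p, select the next vertex q as the point such that every other point lies strictly to the left of (or on) the directed line p → q. (Equivalently: for every other point r, the cross product (q − p) × (r − p) ≥ 0.)
Starting point (lowest x, tie lowest y): (-8, -1). Wrap until returning to start. Resulting hull: (-8, -1), (5, 6), (4, 7), (0, 8), (-8, 5).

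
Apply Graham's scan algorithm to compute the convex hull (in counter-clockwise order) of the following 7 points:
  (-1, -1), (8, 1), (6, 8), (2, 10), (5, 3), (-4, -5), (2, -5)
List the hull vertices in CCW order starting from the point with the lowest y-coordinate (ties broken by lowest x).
Hull (CCW) = [(-4, -5), (2, -5), (8, 1), (6, 8), (2, 10)]

Graham scan procedure:
  1. Find the pivot p₀ = point with lowest y (tie → lowest x): (-4, -5).
  2. Sort the remaining points by polar angle around p₀.
  3. Walk through sorted points, maintaining a stack; pop the top while the last three entries make a non-left turn (cross product ≤ 0).
  4. Final stack is the convex hull in CCW order: (-4, -5), (2, -5), (8, 1), (6, 8), (2, 10).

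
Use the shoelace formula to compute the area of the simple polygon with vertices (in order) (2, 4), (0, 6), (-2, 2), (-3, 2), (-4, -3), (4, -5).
Area = 101/2

Shoelace formula: Area = (1/2) |Σ_i (x_i · y_{i+1} − x_{i+1} · y_i)| (indices mod n). Compute each cross term:
  (2)(6) − (0)(4) = 12
  (0)(2) − (-2)(6) = 12
  (-2)(2) − (-3)(2) = 2
  (-3)(-3) − (-4)(2) = 17
  (-4)(-5) − (4)(-3) = 32
  (4)(4) − (2)(-5) = 26
Sum = 101, so (signed) Area = 101/2 = 101/2, |Area| = 101/2.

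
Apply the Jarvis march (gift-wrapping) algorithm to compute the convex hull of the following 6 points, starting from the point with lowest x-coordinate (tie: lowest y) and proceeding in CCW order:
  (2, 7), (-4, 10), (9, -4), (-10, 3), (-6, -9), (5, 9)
Hull (CCW) = [(-10, 3), (-6, -9), (9, -4), (5, 9), (-4, 10)]

Jarvis march: at each step, from the current hull vertex p, select the next vertex q as the point such that every other point lies strictly to the left of (or on) the directed line p → q. (Equivalently: for every other point r, the cross product (q − p) × (r − p) ≥ 0.)
Starting point (lowest x, tie lowest y): (-10, 3). Wrap until returning to start. Resulting hull: (-10, 3), (-6, -9), (9, -4), (5, 9), (-4, 10).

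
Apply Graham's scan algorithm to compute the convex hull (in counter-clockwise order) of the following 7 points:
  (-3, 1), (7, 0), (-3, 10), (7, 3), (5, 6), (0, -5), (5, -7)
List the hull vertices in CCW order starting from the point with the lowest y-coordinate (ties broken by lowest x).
Hull (CCW) = [(5, -7), (7, 0), (7, 3), (5, 6), (-3, 10), (-3, 1), (0, -5)]

Graham scan procedure:
  1. Find the pivot p₀ = point with lowest y (tie → lowest x): (5, -7).
  2. Sort the remaining points by polar angle around p₀.
  3. Walk through sorted points, maintaining a stack; pop the top while the last three entries make a non-left turn (cross product ≤ 0).
  4. Final stack is the convex hull in CCW order: (5, -7), (7, 0), (7, 3), (5, 6), (-3, 10), (-3, 1), (0, -5).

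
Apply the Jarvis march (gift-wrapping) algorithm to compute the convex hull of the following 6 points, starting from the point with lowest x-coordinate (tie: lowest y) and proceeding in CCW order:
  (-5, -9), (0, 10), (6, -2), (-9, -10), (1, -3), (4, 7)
Hull (CCW) = [(-9, -10), (-5, -9), (6, -2), (4, 7), (0, 10)]

Jarvis march: at each step, from the current hull vertex p, select the next vertex q as the point such that every other point lies strictly to the left of (or on) the directed line p → q. (Equivalently: for every other point r, the cross product (q − p) × (r − p) ≥ 0.)
Starting point (lowest x, tie lowest y): (-9, -10). Wrap until returning to start. Resulting hull: (-9, -10), (-5, -9), (6, -2), (4, 7), (0, 10).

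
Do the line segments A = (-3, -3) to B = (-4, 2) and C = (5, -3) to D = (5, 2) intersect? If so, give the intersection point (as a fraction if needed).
No (intersection of containing lines falls outside at least one segment)

Parametrize and solve: t = -8, s = -8. At least one of these is outside [0, 1], so the segments do not intersect.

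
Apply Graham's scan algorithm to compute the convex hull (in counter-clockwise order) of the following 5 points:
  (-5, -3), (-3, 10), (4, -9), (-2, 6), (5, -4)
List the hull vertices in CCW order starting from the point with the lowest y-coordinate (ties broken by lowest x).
Hull (CCW) = [(4, -9), (5, -4), (-3, 10), (-5, -3)]

Graham scan procedure:
  1. Find the pivot p₀ = point with lowest y (tie → lowest x): (4, -9).
  2. Sort the remaining points by polar angle around p₀.
  3. Walk through sorted points, maintaining a stack; pop the top while the last three entries make a non-left turn (cross product ≤ 0).
  4. Final stack is the convex hull in CCW order: (4, -9), (5, -4), (-3, 10), (-5, -3).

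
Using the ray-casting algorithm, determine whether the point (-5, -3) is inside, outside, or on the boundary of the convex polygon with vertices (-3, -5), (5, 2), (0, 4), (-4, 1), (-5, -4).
The point (-5, -3) lies strictly outside the polygon

Cast a horizontal ray to the right from the query point and count how many polygon edges it crosses (each edge strictly once or zero times, handled with the usual half-open convention). 
Parity of crossings → even ⇒ outside.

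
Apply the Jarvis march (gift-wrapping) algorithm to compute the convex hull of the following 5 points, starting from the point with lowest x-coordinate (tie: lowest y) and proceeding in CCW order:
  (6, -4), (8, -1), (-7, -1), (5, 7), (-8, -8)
Hull (CCW) = [(-8, -8), (6, -4), (8, -1), (5, 7), (-7, -1)]

Jarvis march: at each step, from the current hull vertex p, select the next vertex q as the point such that every other point lies strictly to the left of (or on) the directed line p → q. (Equivalently: for every other point r, the cross product (q − p) × (r − p) ≥ 0.)
Starting point (lowest x, tie lowest y): (-8, -8). Wrap until returning to start. Resulting hull: (-8, -8), (6, -4), (8, -1), (5, 7), (-7, -1).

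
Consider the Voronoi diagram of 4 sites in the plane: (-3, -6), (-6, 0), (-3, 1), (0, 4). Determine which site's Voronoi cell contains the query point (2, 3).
Nearest site = (0, 4)

The Voronoi cell of site s contains exactly those query points closer to s than to any other site. Compute squared distances from q = (2, 3) to each site:
  (0 − 2)² + (4 − 3)² = 5
  (-3 − 2)² + (1 − 3)² = 29
  (-6 − 2)² + (0 − 3)² = 73
  (-3 − 2)² + (-6 − 3)² = 106
Minimum is attained by (0, 4), so q lies in its Voronoi cell.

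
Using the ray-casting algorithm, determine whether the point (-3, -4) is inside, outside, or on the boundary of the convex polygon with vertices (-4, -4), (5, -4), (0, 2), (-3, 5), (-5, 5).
The point (-3, -4) lies on the polygon boundary

Boundary check: the query satisfies the collinearity and bounding-box conditions for some polygon edge, so it lies exactly on the boundary.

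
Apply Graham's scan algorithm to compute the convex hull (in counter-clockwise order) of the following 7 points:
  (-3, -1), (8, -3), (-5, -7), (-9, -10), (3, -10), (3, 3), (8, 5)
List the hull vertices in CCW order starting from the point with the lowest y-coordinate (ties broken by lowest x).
Hull (CCW) = [(-9, -10), (3, -10), (8, -3), (8, 5), (3, 3), (-3, -1)]

Graham scan procedure:
  1. Find the pivot p₀ = point with lowest y (tie → lowest x): (-9, -10).
  2. Sort the remaining points by polar angle around p₀.
  3. Walk through sorted points, maintaining a stack; pop the top while the last three entries make a non-left turn (cross product ≤ 0).
  4. Final stack is the convex hull in CCW order: (-9, -10), (3, -10), (8, -3), (8, 5), (3, 3), (-3, -1).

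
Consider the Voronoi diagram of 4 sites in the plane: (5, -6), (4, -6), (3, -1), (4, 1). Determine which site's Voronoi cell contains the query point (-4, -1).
Nearest site = (3, -1)

The Voronoi cell of site s contains exactly those query points closer to s than to any other site. Compute squared distances from q = (-4, -1) to each site:
  (3 − -4)² + (-1 − -1)² = 49
  (4 − -4)² + (1 − -1)² = 68
  (4 − -4)² + (-6 − -1)² = 89
  (5 − -4)² + (-6 − -1)² = 106
Minimum is attained by (3, -1), so q lies in its Voronoi cell.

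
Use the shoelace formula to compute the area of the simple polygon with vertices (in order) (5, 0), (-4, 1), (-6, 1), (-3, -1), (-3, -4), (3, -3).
Area = 61/2

Shoelace formula: Area = (1/2) |Σ_i (x_i · y_{i+1} − x_{i+1} · y_i)| (indices mod n). Compute each cross term:
  (5)(1) − (-4)(0) = 5
  (-4)(1) − (-6)(1) = 2
  (-6)(-1) − (-3)(1) = 9
  (-3)(-4) − (-3)(-1) = 9
  (-3)(-3) − (3)(-4) = 21
  (3)(0) − (5)(-3) = 15
Sum = 61, so (signed) Area = 61/2 = 61/2, |Area| = 61/2.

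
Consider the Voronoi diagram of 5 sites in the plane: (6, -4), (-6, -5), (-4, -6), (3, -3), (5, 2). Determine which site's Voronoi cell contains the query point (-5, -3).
Nearest site = (-6, -5)

The Voronoi cell of site s contains exactly those query points closer to s than to any other site. Compute squared distances from q = (-5, -3) to each site:
  (-6 − -5)² + (-5 − -3)² = 5
  (-4 − -5)² + (-6 − -3)² = 10
  (3 − -5)² + (-3 − -3)² = 64
  (6 − -5)² + (-4 − -3)² = 122
  (5 − -5)² + (2 − -3)² = 125
Minimum is attained by (-6, -5), so q lies in its Voronoi cell.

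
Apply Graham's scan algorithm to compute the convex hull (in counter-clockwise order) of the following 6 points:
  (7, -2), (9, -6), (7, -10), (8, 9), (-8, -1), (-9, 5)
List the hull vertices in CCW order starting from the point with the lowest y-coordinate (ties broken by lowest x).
Hull (CCW) = [(7, -10), (9, -6), (8, 9), (-9, 5), (-8, -1)]

Graham scan procedure:
  1. Find the pivot p₀ = point with lowest y (tie → lowest x): (7, -10).
  2. Sort the remaining points by polar angle around p₀.
  3. Walk through sorted points, maintaining a stack; pop the top while the last three entries make a non-left turn (cross product ≤ 0).
  4. Final stack is the convex hull in CCW order: (7, -10), (9, -6), (8, 9), (-9, 5), (-8, -1).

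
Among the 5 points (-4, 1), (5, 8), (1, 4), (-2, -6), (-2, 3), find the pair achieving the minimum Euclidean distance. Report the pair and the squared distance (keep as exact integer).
Pair = ((-4, 1), (-2, 3)); squared distance = 8

Compute all C(5, 2) = 10 pairwise squared distances (x_i − x_j)² + (y_i − y_j)². The minimum is 8, attained by the pair ((-4, 1), (-2, 3)).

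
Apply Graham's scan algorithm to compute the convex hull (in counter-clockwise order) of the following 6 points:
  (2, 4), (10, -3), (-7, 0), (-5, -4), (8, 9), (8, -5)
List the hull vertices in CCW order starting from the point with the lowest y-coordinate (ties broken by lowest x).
Hull (CCW) = [(8, -5), (10, -3), (8, 9), (-7, 0), (-5, -4)]

Graham scan procedure:
  1. Find the pivot p₀ = point with lowest y (tie → lowest x): (8, -5).
  2. Sort the remaining points by polar angle around p₀.
  3. Walk through sorted points, maintaining a stack; pop the top while the last three entries make a non-left turn (cross product ≤ 0).
  4. Final stack is the convex hull in CCW order: (8, -5), (10, -3), (8, 9), (-7, 0), (-5, -4).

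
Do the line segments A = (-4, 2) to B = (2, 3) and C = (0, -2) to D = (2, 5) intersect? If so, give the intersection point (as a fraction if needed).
Yes; intersection at (7/5, 29/10) (t = 9/10 on AB, s = 7/10 on CD)

Parametrize AB as A + t(B − A) = (-4 + 6 t, 2 + 1 t) and CD as C + s(D − C) = (0 + 2 s, -2 + 7 s). Solve the linear system for (t, s). Determinant = -40 ≠ 0, so a unique intersection of the containing lines exists. Solution: t = 9/10, s = 7/10 — both in [0, 1], so the segments cross. Intersection point: (7/5, 29/10).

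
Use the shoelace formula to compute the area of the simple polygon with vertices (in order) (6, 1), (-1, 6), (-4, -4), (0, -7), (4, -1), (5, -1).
Area = 133/2

Shoelace formula: Area = (1/2) |Σ_i (x_i · y_{i+1} − x_{i+1} · y_i)| (indices mod n). Compute each cross term:
  (6)(6) − (-1)(1) = 37
  (-1)(-4) − (-4)(6) = 28
  (-4)(-7) − (0)(-4) = 28
  (0)(-1) − (4)(-7) = 28
  (4)(-1) − (5)(-1) = 1
  (5)(1) − (6)(-1) = 11
Sum = 133, so (signed) Area = 133/2 = 133/2, |Area| = 133/2.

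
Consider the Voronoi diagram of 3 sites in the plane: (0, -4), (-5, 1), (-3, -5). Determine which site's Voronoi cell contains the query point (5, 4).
Nearest site = (0, -4)

The Voronoi cell of site s contains exactly those query points closer to s than to any other site. Compute squared distances from q = (5, 4) to each site:
  (0 − 5)² + (-4 − 4)² = 89
  (-5 − 5)² + (1 − 4)² = 109
  (-3 − 5)² + (-5 − 4)² = 145
Minimum is attained by (0, -4), so q lies in its Voronoi cell.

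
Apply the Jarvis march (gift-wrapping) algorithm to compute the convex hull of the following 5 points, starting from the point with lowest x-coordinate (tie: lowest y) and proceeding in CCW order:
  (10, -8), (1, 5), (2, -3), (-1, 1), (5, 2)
Hull (CCW) = [(-1, 1), (2, -3), (10, -8), (5, 2), (1, 5)]

Jarvis march: at each step, from the current hull vertex p, select the next vertex q as the point such that every other point lies strictly to the left of (or on) the directed line p → q. (Equivalently: for every other point r, the cross product (q − p) × (r − p) ≥ 0.)
Starting point (lowest x, tie lowest y): (-1, 1). Wrap until returning to start. Resulting hull: (-1, 1), (2, -3), (10, -8), (5, 2), (1, 5).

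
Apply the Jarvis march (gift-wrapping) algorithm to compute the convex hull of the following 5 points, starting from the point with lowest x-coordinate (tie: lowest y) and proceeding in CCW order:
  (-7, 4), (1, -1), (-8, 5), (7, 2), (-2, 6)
Hull (CCW) = [(-8, 5), (-7, 4), (1, -1), (7, 2), (-2, 6)]

Jarvis march: at each step, from the current hull vertex p, select the next vertex q as the point such that every other point lies strictly to the left of (or on) the directed line p → q. (Equivalently: for every other point r, the cross product (q − p) × (r − p) ≥ 0.)
Starting point (lowest x, tie lowest y): (-8, 5). Wrap until returning to start. Resulting hull: (-8, 5), (-7, 4), (1, -1), (7, 2), (-2, 6).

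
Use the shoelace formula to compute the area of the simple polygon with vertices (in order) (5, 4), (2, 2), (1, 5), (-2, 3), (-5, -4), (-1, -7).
Area = 54

Shoelace formula: Area = (1/2) |Σ_i (x_i · y_{i+1} − x_{i+1} · y_i)| (indices mod n). Compute each cross term:
  (5)(2) − (2)(4) = 2
  (2)(5) − (1)(2) = 8
  (1)(3) − (-2)(5) = 13
  (-2)(-4) − (-5)(3) = 23
  (-5)(-7) − (-1)(-4) = 31
  (-1)(4) − (5)(-7) = 31
Sum = 108, so (signed) Area = 108/2 = 54, |Area| = 54.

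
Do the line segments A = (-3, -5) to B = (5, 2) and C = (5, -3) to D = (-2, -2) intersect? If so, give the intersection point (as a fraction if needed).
Yes; intersection at (5/57, -131/57) (t = 22/57 on AB, s = 40/57 on CD)

Parametrize AB as A + t(B − A) = (-3 + 8 t, -5 + 7 t) and CD as C + s(D − C) = (5 + -7 s, -3 + 1 s). Solve the linear system for (t, s). Determinant = -57 ≠ 0, so a unique intersection of the containing lines exists. Solution: t = 22/57, s = 40/57 — both in [0, 1], so the segments cross. Intersection point: (5/57, -131/57).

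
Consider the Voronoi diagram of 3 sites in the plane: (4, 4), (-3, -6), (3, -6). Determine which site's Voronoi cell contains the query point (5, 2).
Nearest site = (4, 4)

The Voronoi cell of site s contains exactly those query points closer to s than to any other site. Compute squared distances from q = (5, 2) to each site:
  (4 − 5)² + (4 − 2)² = 5
  (3 − 5)² + (-6 − 2)² = 68
  (-3 − 5)² + (-6 − 2)² = 128
Minimum is attained by (4, 4), so q lies in its Voronoi cell.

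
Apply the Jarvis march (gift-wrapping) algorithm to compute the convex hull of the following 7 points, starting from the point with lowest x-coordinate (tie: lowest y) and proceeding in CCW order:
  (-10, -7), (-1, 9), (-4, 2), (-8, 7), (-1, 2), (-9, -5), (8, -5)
Hull (CCW) = [(-10, -7), (8, -5), (-1, 9), (-8, 7)]

Jarvis march: at each step, from the current hull vertex p, select the next vertex q as the point such that every other point lies strictly to the left of (or on) the directed line p → q. (Equivalently: for every other point r, the cross product (q − p) × (r − p) ≥ 0.)
Starting point (lowest x, tie lowest y): (-10, -7). Wrap until returning to start. Resulting hull: (-10, -7), (8, -5), (-1, 9), (-8, 7).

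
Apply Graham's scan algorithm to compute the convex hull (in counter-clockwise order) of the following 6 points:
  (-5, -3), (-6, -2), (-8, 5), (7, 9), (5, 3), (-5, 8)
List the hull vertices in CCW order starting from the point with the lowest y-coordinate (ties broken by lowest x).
Hull (CCW) = [(-5, -3), (5, 3), (7, 9), (-5, 8), (-8, 5), (-6, -2)]

Graham scan procedure:
  1. Find the pivot p₀ = point with lowest y (tie → lowest x): (-5, -3).
  2. Sort the remaining points by polar angle around p₀.
  3. Walk through sorted points, maintaining a stack; pop the top while the last three entries make a non-left turn (cross product ≤ 0).
  4. Final stack is the convex hull in CCW order: (-5, -3), (5, 3), (7, 9), (-5, 8), (-8, 5), (-6, -2).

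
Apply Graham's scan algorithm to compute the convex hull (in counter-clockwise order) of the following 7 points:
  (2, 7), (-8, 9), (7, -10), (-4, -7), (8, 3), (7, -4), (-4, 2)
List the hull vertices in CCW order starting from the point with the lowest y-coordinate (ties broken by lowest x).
Hull (CCW) = [(7, -10), (8, 3), (2, 7), (-8, 9), (-4, -7)]

Graham scan procedure:
  1. Find the pivot p₀ = point with lowest y (tie → lowest x): (7, -10).
  2. Sort the remaining points by polar angle around p₀.
  3. Walk through sorted points, maintaining a stack; pop the top while the last three entries make a non-left turn (cross product ≤ 0).
  4. Final stack is the convex hull in CCW order: (7, -10), (8, 3), (2, 7), (-8, 9), (-4, -7).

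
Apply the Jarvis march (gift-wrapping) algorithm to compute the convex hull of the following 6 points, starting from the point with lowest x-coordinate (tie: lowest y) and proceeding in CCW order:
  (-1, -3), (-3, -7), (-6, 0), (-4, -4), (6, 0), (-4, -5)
Hull (CCW) = [(-6, 0), (-4, -5), (-3, -7), (6, 0)]

Jarvis march: at each step, from the current hull vertex p, select the next vertex q as the point such that every other point lies strictly to the left of (or on) the directed line p → q. (Equivalently: for every other point r, the cross product (q − p) × (r − p) ≥ 0.)
Starting point (lowest x, tie lowest y): (-6, 0). Wrap until returning to start. Resulting hull: (-6, 0), (-4, -5), (-3, -7), (6, 0).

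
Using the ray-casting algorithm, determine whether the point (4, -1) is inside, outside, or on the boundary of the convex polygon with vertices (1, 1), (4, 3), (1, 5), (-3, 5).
The point (4, -1) lies strictly outside the polygon

Cast a horizontal ray to the right from the query point and count how many polygon edges it crosses (each edge strictly once or zero times, handled with the usual half-open convention). 
Parity of crossings → even ⇒ outside.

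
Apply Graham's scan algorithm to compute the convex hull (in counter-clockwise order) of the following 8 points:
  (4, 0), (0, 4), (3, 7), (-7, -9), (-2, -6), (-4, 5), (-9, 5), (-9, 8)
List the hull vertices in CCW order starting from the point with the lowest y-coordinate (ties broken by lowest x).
Hull (CCW) = [(-7, -9), (-2, -6), (4, 0), (3, 7), (-9, 8), (-9, 5)]

Graham scan procedure:
  1. Find the pivot p₀ = point with lowest y (tie → lowest x): (-7, -9).
  2. Sort the remaining points by polar angle around p₀.
  3. Walk through sorted points, maintaining a stack; pop the top while the last three entries make a non-left turn (cross product ≤ 0).
  4. Final stack is the convex hull in CCW order: (-7, -9), (-2, -6), (4, 0), (3, 7), (-9, 8), (-9, 5).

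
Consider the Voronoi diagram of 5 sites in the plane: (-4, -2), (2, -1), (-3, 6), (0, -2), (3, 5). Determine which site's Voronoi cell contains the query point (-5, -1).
Nearest site = (-4, -2)

The Voronoi cell of site s contains exactly those query points closer to s than to any other site. Compute squared distances from q = (-5, -1) to each site:
  (-4 − -5)² + (-2 − -1)² = 2
  (0 − -5)² + (-2 − -1)² = 26
  (2 − -5)² + (-1 − -1)² = 49
  (-3 − -5)² + (6 − -1)² = 53
  (3 − -5)² + (5 − -1)² = 100
Minimum is attained by (-4, -2), so q lies in its Voronoi cell.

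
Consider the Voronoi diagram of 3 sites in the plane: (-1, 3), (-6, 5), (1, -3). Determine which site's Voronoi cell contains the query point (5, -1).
Nearest site = (1, -3)

The Voronoi cell of site s contains exactly those query points closer to s than to any other site. Compute squared distances from q = (5, -1) to each site:
  (1 − 5)² + (-3 − -1)² = 20
  (-1 − 5)² + (3 − -1)² = 52
  (-6 − 5)² + (5 − -1)² = 157
Minimum is attained by (1, -3), so q lies in its Voronoi cell.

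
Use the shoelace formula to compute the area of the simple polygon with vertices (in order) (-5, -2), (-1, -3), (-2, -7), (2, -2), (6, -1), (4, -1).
Area = 27/2

Shoelace formula: Area = (1/2) |Σ_i (x_i · y_{i+1} − x_{i+1} · y_i)| (indices mod n). Compute each cross term:
  (-5)(-3) − (-1)(-2) = 13
  (-1)(-7) − (-2)(-3) = 1
  (-2)(-2) − (2)(-7) = 18
  (2)(-1) − (6)(-2) = 10
  (6)(-1) − (4)(-1) = -2
  (4)(-2) − (-5)(-1) = -13
Sum = 27, so (signed) Area = 27/2 = 27/2, |Area| = 27/2.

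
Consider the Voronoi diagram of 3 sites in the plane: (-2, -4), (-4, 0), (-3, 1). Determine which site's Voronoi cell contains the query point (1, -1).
Nearest site = (-2, -4)

The Voronoi cell of site s contains exactly those query points closer to s than to any other site. Compute squared distances from q = (1, -1) to each site:
  (-2 − 1)² + (-4 − -1)² = 18
  (-3 − 1)² + (1 − -1)² = 20
  (-4 − 1)² + (0 − -1)² = 26
Minimum is attained by (-2, -4), so q lies in its Voronoi cell.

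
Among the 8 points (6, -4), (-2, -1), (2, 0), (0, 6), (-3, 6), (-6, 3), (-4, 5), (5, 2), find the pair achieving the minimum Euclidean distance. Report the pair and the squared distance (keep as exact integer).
Pair = ((-3, 6), (-4, 5)); squared distance = 2

Compute all C(8, 2) = 28 pairwise squared distances (x_i − x_j)² + (y_i − y_j)². The minimum is 2, attained by the pair ((-3, 6), (-4, 5)).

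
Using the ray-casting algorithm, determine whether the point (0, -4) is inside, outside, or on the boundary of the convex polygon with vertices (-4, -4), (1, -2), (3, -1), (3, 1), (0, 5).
The point (0, -4) lies strictly outside the polygon

Cast a horizontal ray to the right from the query point and count how many polygon edges it crosses (each edge strictly once or zero times, handled with the usual half-open convention). 
Parity of crossings → even ⇒ outside.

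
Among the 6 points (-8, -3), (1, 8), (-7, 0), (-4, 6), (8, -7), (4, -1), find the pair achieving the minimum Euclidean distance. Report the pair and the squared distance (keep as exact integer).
Pair = ((-8, -3), (-7, 0)); squared distance = 10

Compute all C(6, 2) = 15 pairwise squared distances (x_i − x_j)² + (y_i − y_j)². The minimum is 10, attained by the pair ((-8, -3), (-7, 0)).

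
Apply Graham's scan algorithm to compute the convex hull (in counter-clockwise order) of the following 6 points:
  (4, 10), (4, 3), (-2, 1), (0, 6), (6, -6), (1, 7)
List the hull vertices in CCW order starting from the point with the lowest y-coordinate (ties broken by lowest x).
Hull (CCW) = [(6, -6), (4, 10), (0, 6), (-2, 1)]

Graham scan procedure:
  1. Find the pivot p₀ = point with lowest y (tie → lowest x): (6, -6).
  2. Sort the remaining points by polar angle around p₀.
  3. Walk through sorted points, maintaining a stack; pop the top while the last three entries make a non-left turn (cross product ≤ 0).
  4. Final stack is the convex hull in CCW order: (6, -6), (4, 10), (0, 6), (-2, 1).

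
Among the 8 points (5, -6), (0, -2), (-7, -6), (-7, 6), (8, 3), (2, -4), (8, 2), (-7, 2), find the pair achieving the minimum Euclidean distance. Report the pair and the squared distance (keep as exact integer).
Pair = ((8, 3), (8, 2)); squared distance = 1

Compute all C(8, 2) = 28 pairwise squared distances (x_i − x_j)² + (y_i − y_j)². The minimum is 1, attained by the pair ((8, 3), (8, 2)).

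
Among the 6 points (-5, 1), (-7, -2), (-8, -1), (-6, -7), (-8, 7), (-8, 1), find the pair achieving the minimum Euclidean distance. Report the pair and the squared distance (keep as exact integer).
Pair = ((-7, -2), (-8, -1)); squared distance = 2

Compute all C(6, 2) = 15 pairwise squared distances (x_i − x_j)² + (y_i − y_j)². The minimum is 2, attained by the pair ((-7, -2), (-8, -1)).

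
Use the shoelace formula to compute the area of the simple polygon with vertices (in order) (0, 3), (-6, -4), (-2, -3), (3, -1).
Area = 24

Shoelace formula: Area = (1/2) |Σ_i (x_i · y_{i+1} − x_{i+1} · y_i)| (indices mod n). Compute each cross term:
  (0)(-4) − (-6)(3) = 18
  (-6)(-3) − (-2)(-4) = 10
  (-2)(-1) − (3)(-3) = 11
  (3)(3) − (0)(-1) = 9
Sum = 48, so (signed) Area = 48/2 = 24, |Area| = 24.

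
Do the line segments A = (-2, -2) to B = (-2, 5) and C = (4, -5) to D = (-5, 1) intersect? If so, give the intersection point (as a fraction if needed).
Yes; intersection at (-2, -1) (t = 1/7 on AB, s = 2/3 on CD)

Parametrize AB as A + t(B − A) = (-2 + 0 t, -2 + 7 t) and CD as C + s(D − C) = (4 + -9 s, -5 + 6 s). Solve the linear system for (t, s). Determinant = -63 ≠ 0, so a unique intersection of the containing lines exists. Solution: t = 1/7, s = 2/3 — both in [0, 1], so the segments cross. Intersection point: (-2, -1).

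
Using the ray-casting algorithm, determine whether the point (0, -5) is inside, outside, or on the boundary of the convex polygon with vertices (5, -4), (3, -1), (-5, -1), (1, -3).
The point (0, -5) lies strictly outside the polygon

Cast a horizontal ray to the right from the query point and count how many polygon edges it crosses (each edge strictly once or zero times, handled with the usual half-open convention). 
Parity of crossings → even ⇒ outside.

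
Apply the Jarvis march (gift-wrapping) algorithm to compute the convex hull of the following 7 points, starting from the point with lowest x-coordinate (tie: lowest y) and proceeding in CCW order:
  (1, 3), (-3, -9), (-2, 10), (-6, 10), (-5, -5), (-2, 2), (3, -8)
Hull (CCW) = [(-6, 10), (-5, -5), (-3, -9), (3, -8), (1, 3), (-2, 10)]

Jarvis march: at each step, from the current hull vertex p, select the next vertex q as the point such that every other point lies strictly to the left of (or on) the directed line p → q. (Equivalently: for every other point r, the cross product (q − p) × (r − p) ≥ 0.)
Starting point (lowest x, tie lowest y): (-6, 10). Wrap until returning to start. Resulting hull: (-6, 10), (-5, -5), (-3, -9), (3, -8), (1, 3), (-2, 10).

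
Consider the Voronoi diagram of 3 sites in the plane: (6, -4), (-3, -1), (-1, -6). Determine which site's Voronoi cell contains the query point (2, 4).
Nearest site = (-3, -1)

The Voronoi cell of site s contains exactly those query points closer to s than to any other site. Compute squared distances from q = (2, 4) to each site:
  (-3 − 2)² + (-1 − 4)² = 50
  (6 − 2)² + (-4 − 4)² = 80
  (-1 − 2)² + (-6 − 4)² = 109
Minimum is attained by (-3, -1), so q lies in its Voronoi cell.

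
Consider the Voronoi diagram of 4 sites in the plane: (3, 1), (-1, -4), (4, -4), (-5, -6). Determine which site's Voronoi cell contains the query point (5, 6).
Nearest site = (3, 1)

The Voronoi cell of site s contains exactly those query points closer to s than to any other site. Compute squared distances from q = (5, 6) to each site:
  (3 − 5)² + (1 − 6)² = 29
  (4 − 5)² + (-4 − 6)² = 101
  (-1 − 5)² + (-4 − 6)² = 136
  (-5 − 5)² + (-6 − 6)² = 244
Minimum is attained by (3, 1), so q lies in its Voronoi cell.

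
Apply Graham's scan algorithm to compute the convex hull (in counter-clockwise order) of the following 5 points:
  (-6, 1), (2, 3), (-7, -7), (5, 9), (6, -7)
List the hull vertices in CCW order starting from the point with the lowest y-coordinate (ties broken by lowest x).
Hull (CCW) = [(-7, -7), (6, -7), (5, 9), (-6, 1)]

Graham scan procedure:
  1. Find the pivot p₀ = point with lowest y (tie → lowest x): (-7, -7).
  2. Sort the remaining points by polar angle around p₀.
  3. Walk through sorted points, maintaining a stack; pop the top while the last three entries make a non-left turn (cross product ≤ 0).
  4. Final stack is the convex hull in CCW order: (-7, -7), (6, -7), (5, 9), (-6, 1).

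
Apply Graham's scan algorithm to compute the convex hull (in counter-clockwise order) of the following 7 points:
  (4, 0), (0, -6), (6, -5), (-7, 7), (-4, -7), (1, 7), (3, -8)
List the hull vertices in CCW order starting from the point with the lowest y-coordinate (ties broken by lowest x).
Hull (CCW) = [(3, -8), (6, -5), (4, 0), (1, 7), (-7, 7), (-4, -7)]

Graham scan procedure:
  1. Find the pivot p₀ = point with lowest y (tie → lowest x): (3, -8).
  2. Sort the remaining points by polar angle around p₀.
  3. Walk through sorted points, maintaining a stack; pop the top while the last three entries make a non-left turn (cross product ≤ 0).
  4. Final stack is the convex hull in CCW order: (3, -8), (6, -5), (4, 0), (1, 7), (-7, 7), (-4, -7).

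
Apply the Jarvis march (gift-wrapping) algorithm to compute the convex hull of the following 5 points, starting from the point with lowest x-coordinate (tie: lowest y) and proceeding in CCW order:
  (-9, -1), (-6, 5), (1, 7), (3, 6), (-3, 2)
Hull (CCW) = [(-9, -1), (-3, 2), (3, 6), (1, 7), (-6, 5)]

Jarvis march: at each step, from the current hull vertex p, select the next vertex q as the point such that every other point lies strictly to the left of (or on) the directed line p → q. (Equivalently: for every other point r, the cross product (q − p) × (r − p) ≥ 0.)
Starting point (lowest x, tie lowest y): (-9, -1). Wrap until returning to start. Resulting hull: (-9, -1), (-3, 2), (3, 6), (1, 7), (-6, 5).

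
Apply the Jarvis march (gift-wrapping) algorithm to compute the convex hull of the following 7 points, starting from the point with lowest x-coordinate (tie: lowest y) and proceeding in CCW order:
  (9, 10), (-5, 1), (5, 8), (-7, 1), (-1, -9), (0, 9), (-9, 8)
Hull (CCW) = [(-9, 8), (-7, 1), (-1, -9), (9, 10)]

Jarvis march: at each step, from the current hull vertex p, select the next vertex q as the point such that every other point lies strictly to the left of (or on) the directed line p → q. (Equivalently: for every other point r, the cross product (q − p) × (r − p) ≥ 0.)
Starting point (lowest x, tie lowest y): (-9, 8). Wrap until returning to start. Resulting hull: (-9, 8), (-7, 1), (-1, -9), (9, 10).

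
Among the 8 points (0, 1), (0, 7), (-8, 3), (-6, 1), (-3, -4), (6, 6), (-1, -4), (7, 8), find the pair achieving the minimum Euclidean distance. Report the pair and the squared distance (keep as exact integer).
Pair = ((-3, -4), (-1, -4)); squared distance = 4

Compute all C(8, 2) = 28 pairwise squared distances (x_i − x_j)² + (y_i − y_j)². The minimum is 4, attained by the pair ((-3, -4), (-1, -4)).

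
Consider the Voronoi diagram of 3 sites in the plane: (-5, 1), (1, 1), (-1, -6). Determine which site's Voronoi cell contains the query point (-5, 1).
Nearest site = (-5, 1)

The Voronoi cell of site s contains exactly those query points closer to s than to any other site. Compute squared distances from q = (-5, 1) to each site:
  (-5 − -5)² + (1 − 1)² = 0
  (1 − -5)² + (1 − 1)² = 36
  (-1 − -5)² + (-6 − 1)² = 65
Minimum is attained by (-5, 1), so q lies in its Voronoi cell.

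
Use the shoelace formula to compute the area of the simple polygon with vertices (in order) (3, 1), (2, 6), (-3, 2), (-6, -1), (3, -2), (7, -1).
Area = 89/2

Shoelace formula: Area = (1/2) |Σ_i (x_i · y_{i+1} − x_{i+1} · y_i)| (indices mod n). Compute each cross term:
  (3)(6) − (2)(1) = 16
  (2)(2) − (-3)(6) = 22
  (-3)(-1) − (-6)(2) = 15
  (-6)(-2) − (3)(-1) = 15
  (3)(-1) − (7)(-2) = 11
  (7)(1) − (3)(-1) = 10
Sum = 89, so (signed) Area = 89/2 = 89/2, |Area| = 89/2.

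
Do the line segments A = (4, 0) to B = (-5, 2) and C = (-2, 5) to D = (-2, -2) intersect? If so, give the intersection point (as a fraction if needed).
Yes; intersection at (-2, 4/3) (t = 2/3 on AB, s = 11/21 on CD)

Parametrize AB as A + t(B − A) = (4 + -9 t, 0 + 2 t) and CD as C + s(D − C) = (-2 + 0 s, 5 + -7 s). Solve the linear system for (t, s). Determinant = -63 ≠ 0, so a unique intersection of the containing lines exists. Solution: t = 2/3, s = 11/21 — both in [0, 1], so the segments cross. Intersection point: (-2, 4/3).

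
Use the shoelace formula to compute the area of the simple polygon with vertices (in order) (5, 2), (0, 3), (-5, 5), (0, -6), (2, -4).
Area = 48

Shoelace formula: Area = (1/2) |Σ_i (x_i · y_{i+1} − x_{i+1} · y_i)| (indices mod n). Compute each cross term:
  (5)(3) − (0)(2) = 15
  (0)(5) − (-5)(3) = 15
  (-5)(-6) − (0)(5) = 30
  (0)(-4) − (2)(-6) = 12
  (2)(2) − (5)(-4) = 24
Sum = 96, so (signed) Area = 96/2 = 48, |Area| = 48.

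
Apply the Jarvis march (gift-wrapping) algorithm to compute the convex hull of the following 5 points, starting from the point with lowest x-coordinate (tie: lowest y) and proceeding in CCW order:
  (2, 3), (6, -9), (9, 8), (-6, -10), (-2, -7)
Hull (CCW) = [(-6, -10), (6, -9), (9, 8), (2, 3)]

Jarvis march: at each step, from the current hull vertex p, select the next vertex q as the point such that every other point lies strictly to the left of (or on) the directed line p → q. (Equivalently: for every other point r, the cross product (q − p) × (r − p) ≥ 0.)
Starting point (lowest x, tie lowest y): (-6, -10). Wrap until returning to start. Resulting hull: (-6, -10), (6, -9), (9, 8), (2, 3).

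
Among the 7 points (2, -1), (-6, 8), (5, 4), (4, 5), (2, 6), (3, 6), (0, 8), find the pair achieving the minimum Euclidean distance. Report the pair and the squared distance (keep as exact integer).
Pair = ((2, 6), (3, 6)); squared distance = 1

Compute all C(7, 2) = 21 pairwise squared distances (x_i − x_j)² + (y_i − y_j)². The minimum is 1, attained by the pair ((2, 6), (3, 6)).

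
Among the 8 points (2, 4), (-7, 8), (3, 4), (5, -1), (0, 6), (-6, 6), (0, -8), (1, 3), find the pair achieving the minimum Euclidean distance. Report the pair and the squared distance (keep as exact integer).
Pair = ((2, 4), (3, 4)); squared distance = 1

Compute all C(8, 2) = 28 pairwise squared distances (x_i − x_j)² + (y_i − y_j)². The minimum is 1, attained by the pair ((2, 4), (3, 4)).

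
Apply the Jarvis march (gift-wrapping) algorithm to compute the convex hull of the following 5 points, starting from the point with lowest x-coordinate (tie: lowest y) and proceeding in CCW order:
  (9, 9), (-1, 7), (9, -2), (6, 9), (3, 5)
Hull (CCW) = [(-1, 7), (9, -2), (9, 9), (6, 9)]

Jarvis march: at each step, from the current hull vertex p, select the next vertex q as the point such that every other point lies strictly to the left of (or on) the directed line p → q. (Equivalently: for every other point r, the cross product (q − p) × (r − p) ≥ 0.)
Starting point (lowest x, tie lowest y): (-1, 7). Wrap until returning to start. Resulting hull: (-1, 7), (9, -2), (9, 9), (6, 9).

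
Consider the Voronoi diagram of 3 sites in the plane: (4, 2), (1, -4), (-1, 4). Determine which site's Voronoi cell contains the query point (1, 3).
Nearest site = (-1, 4)

The Voronoi cell of site s contains exactly those query points closer to s than to any other site. Compute squared distances from q = (1, 3) to each site:
  (-1 − 1)² + (4 − 3)² = 5
  (4 − 1)² + (2 − 3)² = 10
  (1 − 1)² + (-4 − 3)² = 49
Minimum is attained by (-1, 4), so q lies in its Voronoi cell.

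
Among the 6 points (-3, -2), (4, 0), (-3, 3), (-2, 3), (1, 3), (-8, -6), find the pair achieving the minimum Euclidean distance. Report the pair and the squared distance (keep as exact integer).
Pair = ((-3, 3), (-2, 3)); squared distance = 1

Compute all C(6, 2) = 15 pairwise squared distances (x_i − x_j)² + (y_i − y_j)². The minimum is 1, attained by the pair ((-3, 3), (-2, 3)).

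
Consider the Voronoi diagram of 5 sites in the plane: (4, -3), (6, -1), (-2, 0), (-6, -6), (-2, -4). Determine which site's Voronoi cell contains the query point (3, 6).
Nearest site = (6, -1)

The Voronoi cell of site s contains exactly those query points closer to s than to any other site. Compute squared distances from q = (3, 6) to each site:
  (6 − 3)² + (-1 − 6)² = 58
  (-2 − 3)² + (0 − 6)² = 61
  (4 − 3)² + (-3 − 6)² = 82
  (-2 − 3)² + (-4 − 6)² = 125
  (-6 − 3)² + (-6 − 6)² = 225
Minimum is attained by (6, -1), so q lies in its Voronoi cell.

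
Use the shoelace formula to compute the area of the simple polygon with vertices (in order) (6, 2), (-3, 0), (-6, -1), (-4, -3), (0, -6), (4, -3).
Area = 97/2

Shoelace formula: Area = (1/2) |Σ_i (x_i · y_{i+1} − x_{i+1} · y_i)| (indices mod n). Compute each cross term:
  (6)(0) − (-3)(2) = 6
  (-3)(-1) − (-6)(0) = 3
  (-6)(-3) − (-4)(-1) = 14
  (-4)(-6) − (0)(-3) = 24
  (0)(-3) − (4)(-6) = 24
  (4)(2) − (6)(-3) = 26
Sum = 97, so (signed) Area = 97/2 = 97/2, |Area| = 97/2.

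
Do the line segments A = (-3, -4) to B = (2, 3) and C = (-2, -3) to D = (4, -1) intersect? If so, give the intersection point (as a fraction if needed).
No (intersection of containing lines falls outside at least one segment)

Parametrize and solve: t = 1/8, s = -1/16. At least one of these is outside [0, 1], so the segments do not intersect.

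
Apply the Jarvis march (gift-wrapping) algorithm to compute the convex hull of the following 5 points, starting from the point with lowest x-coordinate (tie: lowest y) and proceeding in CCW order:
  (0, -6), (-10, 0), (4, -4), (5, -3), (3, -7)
Hull (CCW) = [(-10, 0), (0, -6), (3, -7), (5, -3)]

Jarvis march: at each step, from the current hull vertex p, select the next vertex q as the point such that every other point lies strictly to the left of (or on) the directed line p → q. (Equivalently: for every other point r, the cross product (q − p) × (r − p) ≥ 0.)
Starting point (lowest x, tie lowest y): (-10, 0). Wrap until returning to start. Resulting hull: (-10, 0), (0, -6), (3, -7), (5, -3).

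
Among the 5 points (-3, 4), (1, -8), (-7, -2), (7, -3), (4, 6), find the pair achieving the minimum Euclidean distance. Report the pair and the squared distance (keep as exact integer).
Pair = ((-3, 4), (-7, -2)); squared distance = 52

Compute all C(5, 2) = 10 pairwise squared distances (x_i − x_j)² + (y_i − y_j)². The minimum is 52, attained by the pair ((-3, 4), (-7, -2)).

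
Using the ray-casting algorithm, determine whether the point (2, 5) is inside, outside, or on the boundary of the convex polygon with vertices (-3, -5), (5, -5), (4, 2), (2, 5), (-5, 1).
The point (2, 5) lies on the polygon boundary

Boundary check: the query satisfies the collinearity and bounding-box conditions for some polygon edge, so it lies exactly on the boundary.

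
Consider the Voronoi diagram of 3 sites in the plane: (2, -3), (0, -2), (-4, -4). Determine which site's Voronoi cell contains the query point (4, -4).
Nearest site = (2, -3)

The Voronoi cell of site s contains exactly those query points closer to s than to any other site. Compute squared distances from q = (4, -4) to each site:
  (2 − 4)² + (-3 − -4)² = 5
  (0 − 4)² + (-2 − -4)² = 20
  (-4 − 4)² + (-4 − -4)² = 64
Minimum is attained by (2, -3), so q lies in its Voronoi cell.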